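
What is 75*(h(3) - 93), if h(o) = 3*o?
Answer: -6300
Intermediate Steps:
75*(h(3) - 93) = 75*(3*3 - 93) = 75*(9 - 93) = 75*(-84) = -6300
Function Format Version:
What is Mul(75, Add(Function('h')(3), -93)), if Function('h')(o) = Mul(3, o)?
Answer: -6300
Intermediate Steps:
Mul(75, Add(Function('h')(3), -93)) = Mul(75, Add(Mul(3, 3), -93)) = Mul(75, Add(9, -93)) = Mul(75, -84) = -6300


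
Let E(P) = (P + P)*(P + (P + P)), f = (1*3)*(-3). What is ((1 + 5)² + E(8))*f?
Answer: -3780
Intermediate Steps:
f = -9 (f = 3*(-3) = -9)
E(P) = 6*P² (E(P) = (2*P)*(P + 2*P) = (2*P)*(3*P) = 6*P²)
((1 + 5)² + E(8))*f = ((1 + 5)² + 6*8²)*(-9) = (6² + 6*64)*(-9) = (36 + 384)*(-9) = 420*(-9) = -3780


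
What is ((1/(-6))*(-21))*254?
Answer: 889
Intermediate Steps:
((1/(-6))*(-21))*254 = ((1*(-⅙))*(-21))*254 = -⅙*(-21)*254 = (7/2)*254 = 889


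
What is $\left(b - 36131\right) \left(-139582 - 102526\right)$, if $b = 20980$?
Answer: $3668178308$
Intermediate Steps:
$\left(b - 36131\right) \left(-139582 - 102526\right) = \left(20980 - 36131\right) \left(-139582 - 102526\right) = \left(-15151\right) \left(-242108\right) = 3668178308$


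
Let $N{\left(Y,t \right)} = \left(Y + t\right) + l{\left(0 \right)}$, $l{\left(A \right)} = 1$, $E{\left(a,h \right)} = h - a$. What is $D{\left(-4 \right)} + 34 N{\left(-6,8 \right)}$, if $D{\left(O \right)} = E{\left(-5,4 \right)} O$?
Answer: $66$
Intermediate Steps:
$N{\left(Y,t \right)} = 1 + Y + t$ ($N{\left(Y,t \right)} = \left(Y + t\right) + 1 = 1 + Y + t$)
$D{\left(O \right)} = 9 O$ ($D{\left(O \right)} = \left(4 - -5\right) O = \left(4 + 5\right) O = 9 O$)
$D{\left(-4 \right)} + 34 N{\left(-6,8 \right)} = 9 \left(-4\right) + 34 \left(1 - 6 + 8\right) = -36 + 34 \cdot 3 = -36 + 102 = 66$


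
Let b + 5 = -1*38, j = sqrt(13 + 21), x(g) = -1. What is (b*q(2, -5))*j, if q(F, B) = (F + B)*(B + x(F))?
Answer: -774*sqrt(34) ≈ -4513.2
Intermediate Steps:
q(F, B) = (-1 + B)*(B + F) (q(F, B) = (F + B)*(B - 1) = (B + F)*(-1 + B) = (-1 + B)*(B + F))
j = sqrt(34) ≈ 5.8309
b = -43 (b = -5 - 1*38 = -5 - 38 = -43)
(b*q(2, -5))*j = (-43*((-5)**2 - 1*(-5) - 1*2 - 5*2))*sqrt(34) = (-43*(25 + 5 - 2 - 10))*sqrt(34) = (-43*18)*sqrt(34) = -774*sqrt(34)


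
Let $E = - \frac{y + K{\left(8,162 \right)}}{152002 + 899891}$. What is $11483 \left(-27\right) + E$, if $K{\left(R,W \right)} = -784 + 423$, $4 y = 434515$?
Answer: $- \frac{144946695947}{467508} \approx -3.1004 \cdot 10^{5}$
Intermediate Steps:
$y = \frac{434515}{4}$ ($y = \frac{1}{4} \cdot 434515 = \frac{434515}{4} \approx 1.0863 \cdot 10^{5}$)
$K{\left(R,W \right)} = -361$
$E = - \frac{48119}{467508}$ ($E = - \frac{\frac{434515}{4} - 361}{152002 + 899891} = - \frac{433071}{4 \cdot 1051893} = \left(-1\right) \frac{48119}{467508} = - \frac{48119}{467508} \approx -0.10293$)
$11483 \left(-27\right) + E = 11483 \left(-27\right) - \frac{48119}{467508} = -310041 - \frac{48119}{467508} = - \frac{144946695947}{467508}$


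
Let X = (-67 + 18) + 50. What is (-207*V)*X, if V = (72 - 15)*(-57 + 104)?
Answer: -554553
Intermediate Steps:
X = 1 (X = -49 + 50 = 1)
V = 2679 (V = 57*47 = 2679)
(-207*V)*X = -207*2679*1 = -554553*1 = -554553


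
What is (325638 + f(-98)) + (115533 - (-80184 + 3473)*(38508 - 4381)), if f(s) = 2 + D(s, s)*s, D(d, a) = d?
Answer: 2618367074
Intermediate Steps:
f(s) = 2 + s**2 (f(s) = 2 + s*s = 2 + s**2)
(325638 + f(-98)) + (115533 - (-80184 + 3473)*(38508 - 4381)) = (325638 + (2 + (-98)**2)) + (115533 - (-80184 + 3473)*(38508 - 4381)) = (325638 + (2 + 9604)) + (115533 - (-76711)*34127) = (325638 + 9606) + (115533 - 1*(-2617916297)) = 335244 + (115533 + 2617916297) = 335244 + 2618031830 = 2618367074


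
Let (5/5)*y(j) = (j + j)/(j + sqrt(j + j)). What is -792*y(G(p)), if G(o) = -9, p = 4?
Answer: -1296 - 432*I*sqrt(2) ≈ -1296.0 - 610.94*I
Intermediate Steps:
y(j) = 2*j/(j + sqrt(2)*sqrt(j)) (y(j) = (j + j)/(j + sqrt(j + j)) = (2*j)/(j + sqrt(2*j)) = (2*j)/(j + sqrt(2)*sqrt(j)) = 2*j/(j + sqrt(2)*sqrt(j)))
-792*y(G(p)) = -1584*(-9)/(-9 + sqrt(2)*sqrt(-9)) = -1584*(-9)/(-9 + sqrt(2)*(3*I)) = -1584*(-9)/(-9 + 3*I*sqrt(2)) = -(-14256)/(-9 + 3*I*sqrt(2)) = 14256/(-9 + 3*I*sqrt(2))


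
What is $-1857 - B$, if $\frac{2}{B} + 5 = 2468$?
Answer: $- \frac{4573793}{2463} \approx -1857.0$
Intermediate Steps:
$B = \frac{2}{2463}$ ($B = \frac{2}{-5 + 2468} = \frac{2}{2463} \approx 0.00081202$)
$-1857 - B = -1857 - \frac{2}{2463} = - \frac{4573793}{2463}$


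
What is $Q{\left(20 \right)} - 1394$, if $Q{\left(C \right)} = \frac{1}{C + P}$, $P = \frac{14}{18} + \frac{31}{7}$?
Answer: $- \frac{2213609}{1588} \approx -1394.0$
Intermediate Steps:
$P = \frac{328}{63}$ ($P = 14 \cdot \frac{1}{18} + 31 \cdot \frac{1}{7} = \frac{7}{9} + \frac{31}{7} = \frac{328}{63} \approx 5.2064$)
$Q{\left(C \right)} = \frac{1}{\frac{328}{63} + C}$ ($Q{\left(C \right)} = \frac{1}{C + \frac{328}{63}} = \frac{1}{\frac{328}{63} + C}$)
$Q{\left(20 \right)} - 1394 = \frac{63}{328 + 63 \cdot 20} - 1394 = \frac{63}{328 + 1260} - 1394 = \frac{63}{1588} - 1394 = - \frac{2213609}{1588}$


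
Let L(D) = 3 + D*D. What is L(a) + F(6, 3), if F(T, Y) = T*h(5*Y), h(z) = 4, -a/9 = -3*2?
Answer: 2943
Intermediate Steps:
a = 54 (a = -(-27)*2 = -9*(-6) = 54)
L(D) = 3 + D²
F(T, Y) = 4*T (F(T, Y) = T*4 = 4*T)
L(a) + F(6, 3) = (3 + 54²) + 4*6 = (3 + 2916) + 24 = 2919 + 24 = 2943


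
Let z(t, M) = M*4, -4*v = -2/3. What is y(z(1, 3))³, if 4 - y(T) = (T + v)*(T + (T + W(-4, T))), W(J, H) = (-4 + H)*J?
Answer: 28094464/27 ≈ 1.0405e+6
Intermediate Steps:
W(J, H) = J*(-4 + H)
v = ⅙ (v = -(-1)/(2*3) = -¼*(-⅔) = ⅙ ≈ 0.16667)
z(t, M) = 4*M
y(T) = 4 - (16 - 2*T)*(⅙ + T) (y(T) = 4 - (T + ⅙)*(T + (T - 4*(-4 + T))) = 4 - (⅙ + T)*(T + (T + (16 - 4*T))) = 4 - (⅙ + T)*(T + (16 - 3*T)) = 4 - (⅙ + T)*(16 - 2*T) = 4 - (16 - 2*T)*(⅙ + T))
y(z(1, 3))³ = (4/3 + 2*(4*3)² - 188*3/3)³ = (4/3 + 2*12² - 47/3*12)³ = (4/3 + 2*144 - 188)³ = (4/3 + 288 - 188)³ = (304/3)³ = 28094464/27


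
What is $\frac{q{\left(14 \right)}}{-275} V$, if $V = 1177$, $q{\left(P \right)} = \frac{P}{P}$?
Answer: $- \frac{107}{25} \approx -4.28$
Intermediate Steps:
$q{\left(P \right)} = 1$
$\frac{q{\left(14 \right)}}{-275} V = 1 \frac{1}{-275} \cdot 1177 = 1 \left(- \frac{1}{275}\right) 1177 = \left(- \frac{1}{275}\right) 1177 = - \frac{107}{25}$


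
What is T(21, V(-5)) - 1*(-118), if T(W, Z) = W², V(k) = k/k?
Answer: 559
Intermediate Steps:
V(k) = 1
T(21, V(-5)) - 1*(-118) = 21² - 1*(-118) = 441 + 118 = 559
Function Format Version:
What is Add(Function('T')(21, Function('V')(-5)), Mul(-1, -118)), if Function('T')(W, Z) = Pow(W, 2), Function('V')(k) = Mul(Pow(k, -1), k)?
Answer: 559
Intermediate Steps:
Function('V')(k) = 1
Add(Function('T')(21, Function('V')(-5)), Mul(-1, -118)) = Add(Pow(21, 2), Mul(-1, -118)) = Add(441, 118) = 559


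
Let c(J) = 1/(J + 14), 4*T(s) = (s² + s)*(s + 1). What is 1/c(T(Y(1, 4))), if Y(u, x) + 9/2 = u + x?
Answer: 457/32 ≈ 14.281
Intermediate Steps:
Y(u, x) = -9/2 + u + x (Y(u, x) = -9/2 + (u + x) = -9/2 + u + x)
T(s) = (1 + s)*(s + s²)/4 (T(s) = ((s² + s)*(s + 1))/4 = ((s + s²)*(1 + s))/4 = ((1 + s)*(s + s²))/4 = (1 + s)*(s + s²)/4)
c(J) = 1/(14 + J)
1/c(T(Y(1, 4))) = 1/(1/(14 + (-9/2 + 1 + 4)*(1 + (-9/2 + 1 + 4)² + 2*(-9/2 + 1 + 4))/4)) = 1/(1/(14 + (¼)*(½)*(1 + (½)² + 2*(½)))) = 1/(1/(14 + (¼)*(½)*(1 + ¼ + 1))) = 1/(1/(14 + (¼)*(½)*(9/4))) = 1/(1/(14 + 9/32)) = 1/(1/(457/32)) = 1/(32/457) = 457/32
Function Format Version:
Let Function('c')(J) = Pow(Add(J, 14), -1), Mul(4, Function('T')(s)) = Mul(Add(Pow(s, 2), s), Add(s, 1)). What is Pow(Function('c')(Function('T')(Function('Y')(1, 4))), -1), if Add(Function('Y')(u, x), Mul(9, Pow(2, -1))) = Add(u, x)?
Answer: Rational(457, 32) ≈ 14.281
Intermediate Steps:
Function('Y')(u, x) = Add(Rational(-9, 2), u, x) (Function('Y')(u, x) = Add(Rational(-9, 2), Add(u, x)) = Add(Rational(-9, 2), u, x))
Function('T')(s) = Mul(Rational(1, 4), Add(1, s), Add(s, Pow(s, 2))) (Function('T')(s) = Mul(Rational(1, 4), Mul(Add(Pow(s, 2), s), Add(s, 1))) = Mul(Rational(1, 4), Mul(Add(s, Pow(s, 2)), Add(1, s))) = Mul(Rational(1, 4), Mul(Add(1, s), Add(s, Pow(s, 2)))) = Mul(Rational(1, 4), Add(1, s), Add(s, Pow(s, 2))))
Function('c')(J) = Pow(Add(14, J), -1)
Pow(Function('c')(Function('T')(Function('Y')(1, 4))), -1) = Pow(Pow(Add(14, Mul(Rational(1, 4), Add(Rational(-9, 2), 1, 4), Add(1, Pow(Add(Rational(-9, 2), 1, 4), 2), Mul(2, Add(Rational(-9, 2), 1, 4))))), -1), -1) = Pow(Pow(Add(14, Mul(Rational(1, 4), Rational(1, 2), Add(1, Pow(Rational(1, 2), 2), Mul(2, Rational(1, 2))))), -1), -1) = Pow(Pow(Add(14, Mul(Rational(1, 4), Rational(1, 2), Add(1, Rational(1, 4), 1))), -1), -1) = Pow(Pow(Add(14, Mul(Rational(1, 4), Rational(1, 2), Rational(9, 4))), -1), -1) = Pow(Pow(Add(14, Rational(9, 32)), -1), -1) = Pow(Pow(Rational(457, 32), -1), -1) = Pow(Rational(32, 457), -1) = Rational(457, 32)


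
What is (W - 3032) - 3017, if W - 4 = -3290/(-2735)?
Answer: -3305957/547 ≈ -6043.8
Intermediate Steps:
W = 2846/547 (W = 4 - 3290/(-2735) = 4 - 3290*(-1/2735) = 4 + 658/547 = 2846/547 ≈ 5.2029)
(W - 3032) - 3017 = (2846/547 - 3032) - 3017 = -1655658/547 - 3017 = -3305957/547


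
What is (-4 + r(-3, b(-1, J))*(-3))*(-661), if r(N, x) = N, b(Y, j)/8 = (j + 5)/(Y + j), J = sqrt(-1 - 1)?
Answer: -3305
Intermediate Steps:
J = I*sqrt(2) (J = sqrt(-2) = I*sqrt(2) ≈ 1.4142*I)
b(Y, j) = 8*(5 + j)/(Y + j) (b(Y, j) = 8*((j + 5)/(Y + j)) = 8*((5 + j)/(Y + j)) = 8*(5 + j)/(Y + j))
(-4 + r(-3, b(-1, J))*(-3))*(-661) = (-4 - 3*(-3))*(-661) = (-4 + 9)*(-661) = 5*(-661) = -3305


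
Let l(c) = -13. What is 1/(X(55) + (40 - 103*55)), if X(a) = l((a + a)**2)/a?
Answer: -55/309388 ≈ -0.00017777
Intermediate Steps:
X(a) = -13/a
1/(X(55) + (40 - 103*55)) = 1/(-13/55 + (40 - 103*55)) = 1/(-13*1/55 + (40 - 5665)) = 1/(-13/55 - 5625) = 1/(-309388/55) = -55/309388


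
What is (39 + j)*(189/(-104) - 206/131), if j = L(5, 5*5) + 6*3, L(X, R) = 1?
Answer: -1339307/6812 ≈ -196.61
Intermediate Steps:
j = 19 (j = 1 + 6*3 = 1 + 18 = 19)
(39 + j)*(189/(-104) - 206/131) = (39 + 19)*(189/(-104) - 206/131) = 58*(189*(-1/104) - 206*1/131) = 58*(-189/104 - 206/131) = 58*(-46183/13624) = -1339307/6812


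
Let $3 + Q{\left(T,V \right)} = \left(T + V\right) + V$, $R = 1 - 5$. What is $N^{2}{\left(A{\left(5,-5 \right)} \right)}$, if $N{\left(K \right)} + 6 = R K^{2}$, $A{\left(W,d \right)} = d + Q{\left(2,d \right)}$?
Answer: $1060900$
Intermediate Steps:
$R = -4$
$Q{\left(T,V \right)} = -3 + T + 2 V$ ($Q{\left(T,V \right)} = -3 + \left(\left(T + V\right) + V\right) = -3 + \left(T + 2 V\right) = -3 + T + 2 V$)
$A{\left(W,d \right)} = -1 + 3 d$ ($A{\left(W,d \right)} = d + \left(-3 + 2 + 2 d\right) = d + \left(-1 + 2 d\right) = -1 + 3 d$)
$N{\left(K \right)} = -6 - 4 K^{2}$
$N^{2}{\left(A{\left(5,-5 \right)} \right)} = \left(-6 - 4 \left(-1 + 3 \left(-5\right)\right)^{2}\right)^{2} = \left(-6 - 4 \left(-1 - 15\right)^{2}\right)^{2} = \left(-6 - 4 \left(-16\right)^{2}\right)^{2} = \left(-6 - 1024\right)^{2} = \left(-1030\right)^{2} = 1060900$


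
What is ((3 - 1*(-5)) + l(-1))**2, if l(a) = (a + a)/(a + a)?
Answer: 81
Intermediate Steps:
l(a) = 1 (l(a) = (2*a)/((2*a)) = (2*a)*(1/(2*a)) = 1)
((3 - 1*(-5)) + l(-1))**2 = ((3 - 1*(-5)) + 1)**2 = ((3 + 5) + 1)**2 = (8 + 1)**2 = 9**2 = 81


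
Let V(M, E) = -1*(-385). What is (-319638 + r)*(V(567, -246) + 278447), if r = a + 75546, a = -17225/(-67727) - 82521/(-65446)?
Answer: -150837183636367894152/2216230621 ≈ -6.8060e+10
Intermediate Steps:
a = 6716207117/4432461242 (a = -17225*(-1/67727) - 82521*(-1/65446) = 17225/67727 + 82521/65446 = 6716207117/4432461242 ≈ 1.5152)
r = 334861433195249/4432461242 (r = 6716207117/4432461242 + 75546 = 334861433195249/4432461242 ≈ 75548.)
V(M, E) = 385
(-319638 + r)*(V(567, -246) + 278447) = (-319638 + 334861433195249/4432461242)*(385 + 278447) = -1081921613275147/4432461242*278832 = -150837183636367894152/2216230621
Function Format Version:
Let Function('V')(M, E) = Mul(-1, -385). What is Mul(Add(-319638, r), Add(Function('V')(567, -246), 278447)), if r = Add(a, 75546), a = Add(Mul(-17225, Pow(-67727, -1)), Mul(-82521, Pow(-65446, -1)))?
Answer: Rational(-150837183636367894152, 2216230621) ≈ -6.8060e+10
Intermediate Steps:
a = Rational(6716207117, 4432461242) (a = Add(Mul(-17225, Rational(-1, 67727)), Mul(-82521, Rational(-1, 65446))) = Add(Rational(17225, 67727), Rational(82521, 65446)) = Rational(6716207117, 4432461242) ≈ 1.5152)
r = Rational(334861433195249, 4432461242) (r = Add(Rational(6716207117, 4432461242), 75546) = Rational(334861433195249, 4432461242) ≈ 75548.)
Function('V')(M, E) = 385
Mul(Add(-319638, r), Add(Function('V')(567, -246), 278447)) = Mul(Add(-319638, Rational(334861433195249, 4432461242)), Add(385, 278447)) = Mul(Rational(-1081921613275147, 4432461242), 278832) = Rational(-150837183636367894152, 2216230621)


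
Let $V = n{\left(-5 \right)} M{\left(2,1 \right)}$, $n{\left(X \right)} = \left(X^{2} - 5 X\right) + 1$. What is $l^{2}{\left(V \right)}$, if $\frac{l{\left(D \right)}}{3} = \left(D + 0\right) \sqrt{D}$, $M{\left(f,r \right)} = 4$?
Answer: $76406976$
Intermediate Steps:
$n{\left(X \right)} = 1 + X^{2} - 5 X$
$V = 204$ ($V = \left(1 + \left(-5\right)^{2} - -25\right) 4 = \left(1 + 25 + 25\right) 4 = 51 \cdot 4 = 204$)
$l{\left(D \right)} = 3 D^{\frac{3}{2}}$ ($l{\left(D \right)} = 3 \left(D + 0\right) \sqrt{D} = 3 D \sqrt{D} = 3 D^{\frac{3}{2}}$)
$l^{2}{\left(V \right)} = \left(3 \cdot 204^{\frac{3}{2}}\right)^{2} = \left(3 \cdot 408 \sqrt{51}\right)^{2} = \left(1224 \sqrt{51}\right)^{2} = 76406976$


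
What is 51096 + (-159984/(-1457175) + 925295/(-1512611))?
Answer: 37540525548216133/734712977975 ≈ 51096.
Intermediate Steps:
51096 + (-159984/(-1457175) + 925295/(-1512611)) = 51096 + (-159984*(-1/1457175) + 925295*(-1/1512611)) = 51096 + (53328/485725 - 925295/1512611) = 51096 - 368774394467/734712977975 = 37540525548216133/734712977975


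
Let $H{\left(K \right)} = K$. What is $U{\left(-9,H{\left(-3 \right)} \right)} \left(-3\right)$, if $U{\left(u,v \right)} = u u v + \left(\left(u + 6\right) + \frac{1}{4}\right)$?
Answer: $\frac{2949}{4} \approx 737.25$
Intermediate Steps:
$U{\left(u,v \right)} = \frac{25}{4} + u + v u^{2}$ ($U{\left(u,v \right)} = u^{2} v + \left(\left(6 + u\right) + \frac{1}{4}\right) = v u^{2} + \left(\frac{25}{4} + u\right) = \frac{25}{4} + u + v u^{2}$)
$U{\left(-9,H{\left(-3 \right)} \right)} \left(-3\right) = \left(\frac{25}{4} - 9 - 3 \left(-9\right)^{2}\right) \left(-3\right) = \left(\frac{25}{4} - 9 - 243\right) \left(-3\right) = \left(- \frac{983}{4}\right) \left(-3\right) = \frac{2949}{4}$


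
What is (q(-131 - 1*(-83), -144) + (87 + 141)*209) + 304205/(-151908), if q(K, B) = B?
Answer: 7216541059/151908 ≈ 47506.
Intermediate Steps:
(q(-131 - 1*(-83), -144) + (87 + 141)*209) + 304205/(-151908) = (-144 + (87 + 141)*209) + 304205/(-151908) = (-144 + 228*209) + 304205*(-1/151908) = (-144 + 47652) - 304205/151908 = 47508 - 304205/151908 = 7216541059/151908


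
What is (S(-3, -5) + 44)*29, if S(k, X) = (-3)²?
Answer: 1537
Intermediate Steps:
S(k, X) = 9
(S(-3, -5) + 44)*29 = (9 + 44)*29 = 53*29 = 1537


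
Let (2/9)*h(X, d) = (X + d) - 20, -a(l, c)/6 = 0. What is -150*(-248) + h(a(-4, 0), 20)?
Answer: 37200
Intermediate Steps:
a(l, c) = 0 (a(l, c) = -6*0 = 0)
h(X, d) = -90 + 9*X/2 + 9*d/2 (h(X, d) = 9*((X + d) - 20)/2 = 9*(-20 + X + d)/2 = -90 + 9*X/2 + 9*d/2)
-150*(-248) + h(a(-4, 0), 20) = -150*(-248) + (-90 + (9/2)*0 + (9/2)*20) = 37200 + (-90 + 0 + 90) = 37200 + 0 = 37200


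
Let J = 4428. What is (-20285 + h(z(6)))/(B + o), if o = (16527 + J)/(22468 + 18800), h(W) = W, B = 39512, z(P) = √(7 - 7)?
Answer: -279040460/543534057 ≈ -0.51338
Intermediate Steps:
z(P) = 0 (z(P) = √0 = 0)
o = 6985/13756 (o = (16527 + 4428)/(22468 + 18800) = 20955/41268 = 20955*(1/41268) = 6985/13756 ≈ 0.50778)
(-20285 + h(z(6)))/(B + o) = (-20285 + 0)/(39512 + 6985/13756) = -20285/543534057/13756 = -20285*13756/543534057 = -279040460/543534057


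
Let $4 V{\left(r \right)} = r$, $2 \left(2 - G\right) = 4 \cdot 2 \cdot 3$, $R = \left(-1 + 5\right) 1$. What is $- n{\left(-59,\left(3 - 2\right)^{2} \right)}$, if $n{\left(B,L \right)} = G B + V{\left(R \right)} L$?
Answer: $-591$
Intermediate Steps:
$R = 4$ ($R = 4 \cdot 1 = 4$)
$G = -10$ ($G = 2 - \frac{4 \cdot 2 \cdot 3}{2} = 2 - \frac{8 \cdot 3}{2} = 2 - 12 = -10$)
$V{\left(r \right)} = \frac{r}{4}$
$n{\left(B,L \right)} = L - 10 B$ ($n{\left(B,L \right)} = - 10 B + \frac{1}{4} \cdot 4 L = - 10 B + 1 L = - 10 B + L = L - 10 B$)
$- n{\left(-59,\left(3 - 2\right)^{2} \right)} = - (\left(3 - 2\right)^{2} - -590) = - (1^{2} + 590) = - (1 + 590) = \left(-1\right) 591 = -591$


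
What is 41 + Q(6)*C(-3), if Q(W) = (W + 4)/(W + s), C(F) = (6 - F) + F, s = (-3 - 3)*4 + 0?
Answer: 113/3 ≈ 37.667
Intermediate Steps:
s = -24 (s = -6*4 + 0 = -24 + 0 = -24)
C(F) = 6
Q(W) = (4 + W)/(-24 + W) (Q(W) = (W + 4)/(W - 24) = (4 + W)/(-24 + W))
41 + Q(6)*C(-3) = 41 + ((4 + 6)/(-24 + 6))*6 = 41 + (10/(-18))*6 = 41 - 1/18*10*6 = 41 - 5/9*6 = 41 - 10/3 = 113/3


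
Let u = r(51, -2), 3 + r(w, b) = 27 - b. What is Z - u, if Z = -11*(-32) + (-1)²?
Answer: 327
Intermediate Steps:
r(w, b) = 24 - b (r(w, b) = -3 + (27 - b) = 24 - b)
u = 26 (u = 24 - 1*(-2) = 24 + 2 = 26)
Z = 353 (Z = 352 + 1 = 353)
Z - u = 353 - 1*26 = 353 - 26 = 327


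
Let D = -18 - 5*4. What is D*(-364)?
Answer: 13832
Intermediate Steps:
D = -38 (D = -18 - 20 = -38)
D*(-364) = -38*(-364) = 13832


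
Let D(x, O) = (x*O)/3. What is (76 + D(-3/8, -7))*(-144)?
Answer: -11070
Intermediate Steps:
D(x, O) = O*x/3 (D(x, O) = (O*x)*(1/3) = O*x/3)
(76 + D(-3/8, -7))*(-144) = (76 + (1/3)*(-7)*(-3/8))*(-144) = (76 + 7/8)*(-144) = (615/8)*(-144) = -11070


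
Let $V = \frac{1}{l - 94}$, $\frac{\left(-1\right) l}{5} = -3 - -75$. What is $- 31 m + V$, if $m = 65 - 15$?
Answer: $- \frac{703701}{454} \approx -1550.0$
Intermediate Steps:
$m = 50$
$l = -360$ ($l = - 5 \left(-3 - -75\right) = - 5 \left(-3 + 75\right) = \left(-5\right) 72 = -360$)
$V = - \frac{1}{454}$ ($V = \frac{1}{-360 - 94} = \frac{1}{-454} = - \frac{1}{454} \approx -0.0022026$)
$- 31 m + V = \left(-31\right) 50 - \frac{1}{454} = -1550 - \frac{1}{454} = - \frac{703701}{454}$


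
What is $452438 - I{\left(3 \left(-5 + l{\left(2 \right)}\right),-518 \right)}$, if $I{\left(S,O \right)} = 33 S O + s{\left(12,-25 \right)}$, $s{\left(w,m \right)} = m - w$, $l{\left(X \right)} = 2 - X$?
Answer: $196065$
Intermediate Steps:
$I{\left(S,O \right)} = -37 + 33 O S$ ($I{\left(S,O \right)} = 33 S O - 37 = 33 O S - 37 = -37 + 33 O S$)
$452438 - I{\left(3 \left(-5 + l{\left(2 \right)}\right),-518 \right)} = 452438 - \left(-37 + 33 \left(-518\right) 3 \left(-5 + \left(2 - 2\right)\right)\right) = 452438 - \left(-37 + 33 \left(-518\right) 3 \left(-5 + 0\right)\right) = 452438 - \left(-37 + 33 \left(-518\right) 3 \left(-5\right)\right) = 452438 - \left(-37 + 33 \left(-518\right) \left(-15\right)\right) = 452438 - \left(-37 + 256410\right) = 452438 - 256373 = 196065$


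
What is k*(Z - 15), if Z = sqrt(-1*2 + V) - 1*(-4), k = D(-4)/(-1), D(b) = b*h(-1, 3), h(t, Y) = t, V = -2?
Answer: 44 - 8*I ≈ 44.0 - 8.0*I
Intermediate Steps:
D(b) = -b (D(b) = b*(-1) = -b)
k = -4 (k = -1*(-4)/(-1) = 4*(-1) = -4)
Z = 4 + 2*I (Z = sqrt(-1*2 - 2) - 1*(-4) = sqrt(-2 - 2) + 4 = sqrt(-4) + 4 = 2*I + 4 = 4 + 2*I ≈ 4.0 + 2.0*I)
k*(Z - 15) = -4*((4 + 2*I) - 15) = -4*(-11 + 2*I) = 44 - 8*I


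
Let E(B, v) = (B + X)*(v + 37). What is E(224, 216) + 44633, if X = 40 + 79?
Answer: 131412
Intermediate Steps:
X = 119
E(B, v) = (37 + v)*(119 + B) (E(B, v) = (B + 119)*(v + 37) = (119 + B)*(37 + v) = (37 + v)*(119 + B))
E(224, 216) + 44633 = (4403 + 37*224 + 119*216 + 224*216) + 44633 = (4403 + 8288 + 25704 + 48384) + 44633 = 86779 + 44633 = 131412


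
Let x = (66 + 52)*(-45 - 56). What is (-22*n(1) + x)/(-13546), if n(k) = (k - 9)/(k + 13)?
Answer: 41669/47411 ≈ 0.87889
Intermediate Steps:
n(k) = (-9 + k)/(13 + k)
x = -11918 (x = 118*(-101) = -11918)
(-22*n(1) + x)/(-13546) = (-22*(-9 + 1)/(13 + 1) - 11918)/(-13546) = (-22*(-8)/14 - 11918)*(-1/13546) = (-11*(-8)/7 - 11918)*(-1/13546) = (-22*(-4/7) - 11918)*(-1/13546) = (88/7 - 11918)*(-1/13546) = -83338/7*(-1/13546) = 41669/47411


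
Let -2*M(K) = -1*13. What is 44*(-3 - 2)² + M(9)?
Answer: 2213/2 ≈ 1106.5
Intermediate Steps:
M(K) = 13/2 (M(K) = -(-1)*13/2 = -½*(-13) = 13/2)
44*(-3 - 2)² + M(9) = 44*(-3 - 2)² + 13/2 = 44*(-5)² + 13/2 = 44*25 + 13/2 = 1100 + 13/2 = 2213/2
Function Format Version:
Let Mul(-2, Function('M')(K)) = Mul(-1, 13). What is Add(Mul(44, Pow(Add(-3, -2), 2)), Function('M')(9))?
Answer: Rational(2213, 2) ≈ 1106.5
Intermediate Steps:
Function('M')(K) = Rational(13, 2) (Function('M')(K) = Mul(Rational(-1, 2), Mul(-1, 13)) = Mul(Rational(-1, 2), -13) = Rational(13, 2))
Add(Mul(44, Pow(Add(-3, -2), 2)), Function('M')(9)) = Add(Mul(44, Pow(Add(-3, -2), 2)), Rational(13, 2)) = Add(Mul(44, Pow(-5, 2)), Rational(13, 2)) = Add(Mul(44, 25), Rational(13, 2)) = Add(1100, Rational(13, 2)) = Rational(2213, 2)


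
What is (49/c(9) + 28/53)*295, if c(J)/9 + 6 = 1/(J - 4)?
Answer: -1674715/13833 ≈ -121.07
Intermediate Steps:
c(J) = -54 + 9/(-4 + J) (c(J) = -54 + 9/(J - 4) = -54 + 9/(-4 + J))
(49/c(9) + 28/53)*295 = (49/((9*(25 - 6*9)/(-4 + 9))) + 28/53)*295 = (49/((9*(25 - 54)/5)) + 28*(1/53))*295 = (49/((9*(⅕)*(-29))) + 28/53)*295 = (49/(-261/5) + 28/53)*295 = (49*(-5/261) + 28/53)*295 = (-245/261 + 28/53)*295 = -5677/13833*295 = -1674715/13833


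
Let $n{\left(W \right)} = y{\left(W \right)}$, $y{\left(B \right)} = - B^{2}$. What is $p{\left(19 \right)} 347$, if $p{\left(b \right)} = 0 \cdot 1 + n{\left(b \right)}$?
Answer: $-125267$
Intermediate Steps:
$n{\left(W \right)} = - W^{2}$
$p{\left(b \right)} = - b^{2}$ ($p{\left(b \right)} = 0 \cdot 1 - b^{2} = 0 - b^{2} = - b^{2}$)
$p{\left(19 \right)} 347 = - 19^{2} \cdot 347 = \left(-1\right) 361 \cdot 347 = \left(-361\right) 347 = -125267$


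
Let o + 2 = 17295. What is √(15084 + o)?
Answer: √32377 ≈ 179.94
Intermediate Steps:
o = 17293 (o = -2 + 17295 = 17293)
√(15084 + o) = √(15084 + 17293) = √32377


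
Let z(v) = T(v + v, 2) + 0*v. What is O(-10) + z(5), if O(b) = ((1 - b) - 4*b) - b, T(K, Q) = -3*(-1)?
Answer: 64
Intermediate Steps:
T(K, Q) = 3
z(v) = 3 (z(v) = 3 + 0*v = 3 + 0 = 3)
O(b) = 1 - 6*b (O(b) = (1 - 5*b) - b = 1 - 6*b)
O(-10) + z(5) = (1 - 6*(-10)) + 3 = (1 + 60) + 3 = 61 + 3 = 64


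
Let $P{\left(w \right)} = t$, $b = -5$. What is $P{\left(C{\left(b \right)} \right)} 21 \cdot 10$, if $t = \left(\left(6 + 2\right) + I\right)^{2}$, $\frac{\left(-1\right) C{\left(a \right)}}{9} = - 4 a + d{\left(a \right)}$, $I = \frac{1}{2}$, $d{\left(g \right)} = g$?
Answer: $\frac{30345}{2} \approx 15173.0$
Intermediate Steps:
$I = \frac{1}{2} \approx 0.5$
$C{\left(a \right)} = 27 a$ ($C{\left(a \right)} = - 9 \left(- 4 a + a\right) = - 9 \left(- 3 a\right) = 27 a$)
$t = \frac{289}{4}$ ($t = \left(\left(6 + 2\right) + \frac{1}{2}\right)^{2} = \left(8 + \frac{1}{2}\right)^{2} = \left(\frac{17}{2}\right)^{2} = \frac{289}{4} \approx 72.25$)
$P{\left(w \right)} = \frac{289}{4}$
$P{\left(C{\left(b \right)} \right)} 21 \cdot 10 = \frac{289}{4} \cdot 21 \cdot 10 = \frac{6069}{4} \cdot 10 = \frac{30345}{2}$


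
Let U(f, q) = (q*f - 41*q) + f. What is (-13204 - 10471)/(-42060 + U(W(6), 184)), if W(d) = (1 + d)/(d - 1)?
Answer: 4735/9869 ≈ 0.47978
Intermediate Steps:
W(d) = (1 + d)/(-1 + d)
U(f, q) = f - 41*q + f*q (U(f, q) = (f*q - 41*q) + f = (-41*q + f*q) + f = f - 41*q + f*q)
(-13204 - 10471)/(-42060 + U(W(6), 184)) = (-13204 - 10471)/(-42060 + ((1 + 6)/(-1 + 6) - 41*184 + ((1 + 6)/(-1 + 6))*184)) = -23675/(-42060 + (7/5 - 7544 + (7/5)*184)) = -23675/(-42060 + (7/5 - 7544 + 1288/5)) = -23675/(-42060 - 7285) = -23675/(-49345) = -23675*(-1/49345) = 4735/9869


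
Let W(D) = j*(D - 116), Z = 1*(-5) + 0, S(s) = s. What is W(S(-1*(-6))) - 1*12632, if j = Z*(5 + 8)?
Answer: -5482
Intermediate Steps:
Z = -5 (Z = -5 + 0 = -5)
j = -65 (j = -5*(5 + 8) = -5*13 = -65)
W(D) = 7540 - 65*D (W(D) = -65*(D - 116) = -65*(-116 + D) = 7540 - 65*D)
W(S(-1*(-6))) - 1*12632 = (7540 - (-65)*(-6)) - 1*12632 = (7540 - 65*6) - 12632 = (7540 - 390) - 12632 = 7150 - 12632 = -5482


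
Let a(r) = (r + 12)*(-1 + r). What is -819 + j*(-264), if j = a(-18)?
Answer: -30915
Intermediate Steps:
a(r) = (-1 + r)*(12 + r) (a(r) = (12 + r)*(-1 + r) = (-1 + r)*(12 + r))
j = 114 (j = -12 + (-18)² + 11*(-18) = -12 + 324 - 198 = 114)
-819 + j*(-264) = -819 + 114*(-264) = -819 - 30096 = -30915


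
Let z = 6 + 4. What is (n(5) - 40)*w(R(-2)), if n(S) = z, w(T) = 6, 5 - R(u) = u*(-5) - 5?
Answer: -180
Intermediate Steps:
R(u) = 10 + 5*u (R(u) = 5 - (u*(-5) - 5) = 5 - (-5*u - 5) = 5 - (-5 - 5*u) = 5 + (5 + 5*u) = 10 + 5*u)
z = 10
n(S) = 10
(n(5) - 40)*w(R(-2)) = (10 - 40)*6 = -30*6 = -180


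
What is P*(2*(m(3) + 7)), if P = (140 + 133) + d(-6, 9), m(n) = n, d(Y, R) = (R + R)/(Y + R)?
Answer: 5580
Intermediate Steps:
d(Y, R) = 2*R/(R + Y) (d(Y, R) = (2*R)/(R + Y) = 2*R/(R + Y))
P = 279 (P = (140 + 133) + 2*9/(9 - 6) = 273 + 2*9/3 = 273 + 2*9*(1/3) = 273 + 6 = 279)
P*(2*(m(3) + 7)) = 279*(2*(3 + 7)) = 279*(2*10) = 279*20 = 5580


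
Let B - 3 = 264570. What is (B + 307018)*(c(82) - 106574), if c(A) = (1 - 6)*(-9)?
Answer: -60891017639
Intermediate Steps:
B = 264573 (B = 3 + 264570 = 264573)
c(A) = 45 (c(A) = -5*(-9) = 45)
(B + 307018)*(c(82) - 106574) = (264573 + 307018)*(45 - 106574) = 571591*(-106529) = -60891017639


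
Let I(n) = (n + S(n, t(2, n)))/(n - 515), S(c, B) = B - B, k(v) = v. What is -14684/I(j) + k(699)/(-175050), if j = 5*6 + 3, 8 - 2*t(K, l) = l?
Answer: 45887009679/213950 ≈ 2.1448e+5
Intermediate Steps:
t(K, l) = 4 - l/2
j = 33 (j = 30 + 3 = 33)
S(c, B) = 0
I(n) = n/(-515 + n) (I(n) = (n + 0)/(n - 515) = n/(-515 + n))
-14684/I(j) + k(699)/(-175050) = -14684/(33/(-515 + 33)) + 699/(-175050) = -14684/(33/(-482)) + 699*(-1/175050) = -14684/(33*(-1/482)) - 233/58350 = -14684/(-33/482) - 233/58350 = -14684*(-482/33) - 233/58350 = 7077688/33 - 233/58350 = 45887009679/213950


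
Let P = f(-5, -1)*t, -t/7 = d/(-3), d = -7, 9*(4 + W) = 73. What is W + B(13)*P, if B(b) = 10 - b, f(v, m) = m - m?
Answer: 37/9 ≈ 4.1111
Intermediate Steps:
W = 37/9 (W = -4 + (⅑)*73 = -4 + 73/9 = 37/9 ≈ 4.1111)
f(v, m) = 0
t = -49/3 (t = -(-49)/(-3) = -(-49)*(-1)/3 = -7*7/3 = -49/3 ≈ -16.333)
P = 0 (P = 0*(-49/3) = 0)
W + B(13)*P = 37/9 + (10 - 1*13)*0 = 37/9 + (10 - 13)*0 = 37/9 - 3*0 = 37/9 + 0 = 37/9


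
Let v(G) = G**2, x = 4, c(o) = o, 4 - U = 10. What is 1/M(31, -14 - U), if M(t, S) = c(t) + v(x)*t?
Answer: 1/527 ≈ 0.0018975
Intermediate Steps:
U = -6 (U = 4 - 1*10 = 4 - 10 = -6)
M(t, S) = 17*t (M(t, S) = t + 4**2*t = t + 16*t = 17*t)
1/M(31, -14 - U) = 1/(17*31) = 1/527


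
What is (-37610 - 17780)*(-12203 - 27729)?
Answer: 2211833480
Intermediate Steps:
(-37610 - 17780)*(-12203 - 27729) = -55390*(-39932) = 2211833480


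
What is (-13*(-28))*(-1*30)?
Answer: -10920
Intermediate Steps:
(-13*(-28))*(-1*30) = 364*(-30) = -10920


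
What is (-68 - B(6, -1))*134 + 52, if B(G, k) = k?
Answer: -8926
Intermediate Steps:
(-68 - B(6, -1))*134 + 52 = (-68 - 1*(-1))*134 + 52 = (-68 + 1)*134 + 52 = -67*134 + 52 = -8978 + 52 = -8926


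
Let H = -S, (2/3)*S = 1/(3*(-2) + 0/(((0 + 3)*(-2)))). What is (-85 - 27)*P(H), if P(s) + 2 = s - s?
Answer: 224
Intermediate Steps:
S = -¼ (S = 3/(2*(3*(-2) + 0/(((0 + 3)*(-2))))) = 3/(2*(-6 + 0/((3*(-2))))) = 3/(2*(-6 + 0/(-6))) = 3/(2*(-6 + 0*(-⅙))) = 3/(2*(-6 + 0)) = (3/2)/(-6) = (3/2)*(-⅙) = -¼ ≈ -0.25000)
H = ¼ (H = -1*(-¼) = ¼ ≈ 0.25000)
P(s) = -2 (P(s) = -2 + (s - s) = -2 + 0 = -2)
(-85 - 27)*P(H) = (-85 - 27)*(-2) = -112*(-2) = 224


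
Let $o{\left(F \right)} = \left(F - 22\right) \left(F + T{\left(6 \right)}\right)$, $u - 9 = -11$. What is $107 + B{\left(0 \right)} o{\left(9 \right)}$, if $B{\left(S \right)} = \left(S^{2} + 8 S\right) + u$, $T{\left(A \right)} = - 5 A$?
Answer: $-439$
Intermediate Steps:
$u = -2$ ($u = 9 - 11 = -2$)
$o{\left(F \right)} = \left(-30 + F\right) \left(-22 + F\right)$ ($o{\left(F \right)} = \left(F - 22\right) \left(F - 30\right) = \left(-22 + F\right) \left(F - 30\right) = \left(-22 + F\right) \left(-30 + F\right) = \left(-30 + F\right) \left(-22 + F\right)$)
$B{\left(S \right)} = -2 + S^{2} + 8 S$ ($B{\left(S \right)} = \left(S^{2} + 8 S\right) - 2 = -2 + S^{2} + 8 S$)
$107 + B{\left(0 \right)} o{\left(9 \right)} = 107 + \left(-2 + 0^{2} + 8 \cdot 0\right) \left(660 + 9^{2} - 468\right) = 107 + \left(-2 + 0 + 0\right) \left(660 + 81 - 468\right) = 107 - 546 = -439$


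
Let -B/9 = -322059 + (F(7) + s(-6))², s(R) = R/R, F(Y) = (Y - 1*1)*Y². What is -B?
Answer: -2115306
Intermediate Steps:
F(Y) = Y²*(-1 + Y) (F(Y) = (Y - 1)*Y² = (-1 + Y)*Y² = Y²*(-1 + Y))
s(R) = 1
B = 2115306 (B = -9*(-322059 + (7²*(-1 + 7) + 1)²) = -9*(-322059 + (49*6 + 1)²) = -9*(-322059 + (294 + 1)²) = -9*(-322059 + 295²) = -9*(-322059 + 87025) = -9*(-235034) = 2115306)
-B = -1*2115306 = -2115306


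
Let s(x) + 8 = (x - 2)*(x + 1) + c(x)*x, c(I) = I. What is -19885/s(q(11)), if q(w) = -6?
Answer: -19885/68 ≈ -292.43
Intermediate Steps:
s(x) = -8 + x² + (1 + x)*(-2 + x) (s(x) = -8 + ((x - 2)*(x + 1) + x*x) = -8 + ((-2 + x)*(1 + x) + x²) = -8 + ((1 + x)*(-2 + x) + x²) = -8 + (x² + (1 + x)*(-2 + x)) = -8 + x² + (1 + x)*(-2 + x))
-19885/s(q(11)) = -19885/(-10 - 1*(-6) + 2*(-6)²) = -19885/(-10 + 6 + 2*36) = -19885/(-10 + 6 + 72) = -19885/68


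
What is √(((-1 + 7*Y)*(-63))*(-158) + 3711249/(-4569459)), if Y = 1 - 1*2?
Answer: I*√184747730996804187/1523153 ≈ 282.19*I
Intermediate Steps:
Y = -1 (Y = 1 - 2 = -1)
√(((-1 + 7*Y)*(-63))*(-158) + 3711249/(-4569459)) = √(((-1 + 7*(-1))*(-63))*(-158) + 3711249/(-4569459)) = √(((-1 - 7)*(-63))*(-158) + 3711249*(-1/4569459)) = √(-8*(-63)*(-158) - 1237083/1523153) = √(504*(-158) - 1237083/1523153) = √(-79632 - 1237083/1523153) = √(-121292956779/1523153) = I*√184747730996804187/1523153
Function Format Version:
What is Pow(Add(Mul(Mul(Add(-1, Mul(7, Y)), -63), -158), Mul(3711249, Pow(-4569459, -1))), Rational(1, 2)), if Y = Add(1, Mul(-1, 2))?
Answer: Mul(Rational(1, 1523153), I, Pow(184747730996804187, Rational(1, 2))) ≈ Mul(282.19, I)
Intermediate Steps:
Y = -1 (Y = Add(1, -2) = -1)
Pow(Add(Mul(Mul(Add(-1, Mul(7, Y)), -63), -158), Mul(3711249, Pow(-4569459, -1))), Rational(1, 2)) = Pow(Add(Mul(Mul(Add(-1, Mul(7, -1)), -63), -158), Mul(3711249, Pow(-4569459, -1))), Rational(1, 2)) = Pow(Add(Mul(Mul(Add(-1, -7), -63), -158), Mul(3711249, Rational(-1, 4569459))), Rational(1, 2)) = Pow(Add(Mul(Mul(-8, -63), -158), Rational(-1237083, 1523153)), Rational(1, 2)) = Pow(Add(Mul(504, -158), Rational(-1237083, 1523153)), Rational(1, 2)) = Pow(Add(-79632, Rational(-1237083, 1523153)), Rational(1, 2)) = Pow(Rational(-121292956779, 1523153), Rational(1, 2)) = Mul(Rational(1, 1523153), I, Pow(184747730996804187, Rational(1, 2)))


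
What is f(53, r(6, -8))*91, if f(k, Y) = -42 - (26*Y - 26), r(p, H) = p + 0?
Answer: -15652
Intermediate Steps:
r(p, H) = p
f(k, Y) = -16 - 26*Y (f(k, Y) = -42 - (-26 + 26*Y) = -42 + (26 - 26*Y) = -16 - 26*Y)
f(53, r(6, -8))*91 = (-16 - 26*6)*91 = (-16 - 156)*91 = -172*91 = -15652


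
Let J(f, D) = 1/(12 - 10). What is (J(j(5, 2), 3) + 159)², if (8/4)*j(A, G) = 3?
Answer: 101761/4 ≈ 25440.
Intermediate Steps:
j(A, G) = 3/2 (j(A, G) = (½)*3 = 3/2)
J(f, D) = ½ (J(f, D) = 1/2 = ½)
(J(j(5, 2), 3) + 159)² = (½ + 159)² = (319/2)² = 101761/4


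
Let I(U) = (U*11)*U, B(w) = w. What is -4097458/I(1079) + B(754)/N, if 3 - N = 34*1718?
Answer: -19152664552/57540282943 ≈ -0.33286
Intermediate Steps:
I(U) = 11*U² (I(U) = (11*U)*U = 11*U²)
N = -58409 (N = 3 - 34*1718 = 3 - 1*58412 = 3 - 58412 = -58409)
-4097458/I(1079) + B(754)/N = -4097458/(11*1079²) + 754/(-58409) = -4097458/(11*1164241) + 754*(-1/58409) = -4097458/12806651 - 58/4493 = -19152664552/57540282943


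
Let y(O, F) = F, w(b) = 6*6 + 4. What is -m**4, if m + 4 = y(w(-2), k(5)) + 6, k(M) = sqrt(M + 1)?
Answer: -(2 + sqrt(6))**4 ≈ -391.96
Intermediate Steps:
w(b) = 40 (w(b) = 36 + 4 = 40)
k(M) = sqrt(1 + M)
m = 2 + sqrt(6) (m = -4 + (sqrt(1 + 5) + 6) = -4 + (sqrt(6) + 6) = -4 + (6 + sqrt(6)) = 2 + sqrt(6) ≈ 4.4495)
-m**4 = -(2 + sqrt(6))**4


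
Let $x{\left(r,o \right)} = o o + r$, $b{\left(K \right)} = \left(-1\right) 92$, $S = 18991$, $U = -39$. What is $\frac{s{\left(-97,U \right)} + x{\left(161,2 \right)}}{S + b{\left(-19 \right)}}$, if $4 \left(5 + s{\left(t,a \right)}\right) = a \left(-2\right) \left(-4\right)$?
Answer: $\frac{82}{18899} \approx 0.0043389$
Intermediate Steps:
$b{\left(K \right)} = -92$
$s{\left(t,a \right)} = -5 + 2 a$ ($s{\left(t,a \right)} = -5 + \frac{a \left(-2\right) \left(-4\right)}{4} = -5 + \frac{- 2 a \left(-4\right)}{4} = -5 + \frac{8 a}{4} = -5 + 2 a$)
$x{\left(r,o \right)} = r + o^{2}$ ($x{\left(r,o \right)} = o^{2} + r = r + o^{2}$)
$\frac{s{\left(-97,U \right)} + x{\left(161,2 \right)}}{S + b{\left(-19 \right)}} = \frac{\left(-5 + 2 \left(-39\right)\right) + \left(161 + 2^{2}\right)}{18991 - 92} = \frac{\left(-5 - 78\right) + \left(161 + 4\right)}{18899} = \left(-83 + 165\right) \frac{1}{18899} = 82 \cdot \frac{1}{18899} = \frac{82}{18899}$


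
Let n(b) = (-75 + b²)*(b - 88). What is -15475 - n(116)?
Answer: -390143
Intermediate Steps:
n(b) = (-88 + b)*(-75 + b²) (n(b) = (-75 + b²)*(-88 + b) = (-88 + b)*(-75 + b²))
-15475 - n(116) = -15475 - (6600 + 116³ - 88*116² - 75*116) = -15475 - (6600 + 1560896 - 88*13456 - 8700) = -15475 - (6600 + 1560896 - 1184128 - 8700) = -15475 - 1*374668 = -15475 - 374668 = -390143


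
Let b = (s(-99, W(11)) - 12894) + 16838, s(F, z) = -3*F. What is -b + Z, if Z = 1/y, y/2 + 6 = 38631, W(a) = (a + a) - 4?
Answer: -327617249/77250 ≈ -4241.0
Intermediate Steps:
W(a) = -4 + 2*a (W(a) = 2*a - 4 = -4 + 2*a)
y = 77250 (y = -12 + 2*38631 = -12 + 77262 = 77250)
Z = 1/77250 ≈ 1.2945e-5
b = 4241 (b = (-3*(-99) - 12894) + 16838 = (297 - 12894) + 16838 = -12597 + 16838 = 4241)
-b + Z = -1*4241 + 1/77250 = -4241 + 1/77250 = -327617249/77250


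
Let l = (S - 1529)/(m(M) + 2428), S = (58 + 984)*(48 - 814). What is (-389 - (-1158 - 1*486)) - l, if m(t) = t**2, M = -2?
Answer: 3851861/2432 ≈ 1583.8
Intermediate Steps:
S = -798172 (S = 1042*(-766) = -798172)
l = -799701/2432 (l = (-798172 - 1529)/((-2)**2 + 2428) = -799701/(4 + 2428) = -799701/2432 ≈ -328.82)
(-389 - (-1158 - 1*486)) - l = (-389 - (-1158 - 1*486)) - 1*(-799701/2432) = (-389 - (-1158 - 486)) + 799701/2432 = (-389 - 1*(-1644)) + 799701/2432 = (-389 + 1644) + 799701/2432 = 1255 + 799701/2432 = 3851861/2432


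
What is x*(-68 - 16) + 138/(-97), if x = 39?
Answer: -317910/97 ≈ -3277.4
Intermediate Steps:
x*(-68 - 16) + 138/(-97) = 39*(-68 - 16) + 138/(-97) = 39*(-84) + 138*(-1/97) = -3276 - 138/97 = -317910/97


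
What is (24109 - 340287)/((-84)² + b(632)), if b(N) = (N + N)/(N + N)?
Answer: -316178/7057 ≈ -44.803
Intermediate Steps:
b(N) = 1 (b(N) = (2*N)/((2*N)) = (2*N)*(1/(2*N)) = 1)
(24109 - 340287)/((-84)² + b(632)) = (24109 - 340287)/((-84)² + 1) = -316178/(7056 + 1) = -316178/7057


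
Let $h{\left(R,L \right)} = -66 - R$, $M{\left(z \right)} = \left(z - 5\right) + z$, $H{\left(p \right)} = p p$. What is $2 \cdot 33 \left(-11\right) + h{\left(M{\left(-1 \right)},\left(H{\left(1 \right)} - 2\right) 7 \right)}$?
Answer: $-785$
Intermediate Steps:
$H{\left(p \right)} = p^{2}$
$M{\left(z \right)} = -5 + 2 z$ ($M{\left(z \right)} = \left(-5 + z\right) + z = -5 + 2 z$)
$2 \cdot 33 \left(-11\right) + h{\left(M{\left(-1 \right)},\left(H{\left(1 \right)} - 2\right) 7 \right)} = 2 \cdot 33 \left(-11\right) - \left(61 - 2\right) = 66 \left(-11\right) - 59 = -726 - 59 = -785$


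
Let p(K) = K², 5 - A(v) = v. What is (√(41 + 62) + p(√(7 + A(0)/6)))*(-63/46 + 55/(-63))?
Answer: -305453/17388 - 6499*√103/2898 ≈ -40.327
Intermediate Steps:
A(v) = 5 - v
(√(41 + 62) + p(√(7 + A(0)/6)))*(-63/46 + 55/(-63)) = (√(41 + 62) + (√(7 + (5 - 1*0)/6))²)*(-63/46 + 55/(-63)) = (√103 + (√(7 + (5 + 0)*(⅙)))²)*(-63*1/46 + 55*(-1/63)) = (√103 + (√(7 + 5*(⅙)))²)*(-63/46 - 55/63) = (√103 + (√(7 + ⅚))²)*(-6499/2898) = (√103 + (√(47/6))²)*(-6499/2898) = (√103 + (√282/6)²)*(-6499/2898) = (√103 + 47/6)*(-6499/2898) = (47/6 + √103)*(-6499/2898) = -305453/17388 - 6499*√103/2898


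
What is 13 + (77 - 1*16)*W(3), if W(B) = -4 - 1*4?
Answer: -475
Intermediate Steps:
W(B) = -8 (W(B) = -4 - 4 = -8)
13 + (77 - 1*16)*W(3) = 13 + (77 - 1*16)*(-8) = 13 + (77 - 16)*(-8) = 13 + 61*(-8) = 13 - 488 = -475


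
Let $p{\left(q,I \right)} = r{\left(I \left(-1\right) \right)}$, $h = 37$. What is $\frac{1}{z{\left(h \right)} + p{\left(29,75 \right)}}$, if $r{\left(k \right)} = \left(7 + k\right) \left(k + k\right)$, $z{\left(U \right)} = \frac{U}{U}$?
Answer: $\frac{1}{10201} \approx 9.803 \cdot 10^{-5}$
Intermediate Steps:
$z{\left(U \right)} = 1$
$r{\left(k \right)} = 2 k \left(7 + k\right)$ ($r{\left(k \right)} = \left(7 + k\right) 2 k = 2 k \left(7 + k\right)$)
$p{\left(q,I \right)} = - 2 I \left(7 - I\right)$ ($p{\left(q,I \right)} = 2 I \left(-1\right) \left(7 + I \left(-1\right)\right) = 2 \left(- I\right) \left(7 - I\right) = - 2 I \left(7 - I\right)$)
$\frac{1}{z{\left(h \right)} + p{\left(29,75 \right)}} = \frac{1}{1 + 2 \cdot 75 \left(-7 + 75\right)} = \frac{1}{1 + 2 \cdot 75 \cdot 68} = \frac{1}{1 + 10200} = \frac{1}{10201}$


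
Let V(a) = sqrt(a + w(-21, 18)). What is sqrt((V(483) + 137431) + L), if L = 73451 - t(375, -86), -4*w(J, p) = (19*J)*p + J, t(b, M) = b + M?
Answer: sqrt(842372 + 6*sqrt(1015))/2 ≈ 458.96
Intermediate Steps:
t(b, M) = M + b
w(J, p) = -J/4 - 19*J*p/4 (w(J, p) = -((19*J)*p + J)/4 = -(19*J*p + J)/4 = -(J + 19*J*p)/4 = -J/4 - 19*J*p/4)
V(a) = sqrt(7203/4 + a) (V(a) = sqrt(a - 1/4*(-21)*(1 + 19*18)) = sqrt(a - 1/4*(-21)*(1 + 342)) = sqrt(a - 1/4*(-21)*343) = sqrt(a + 7203/4) = sqrt(7203/4 + a))
L = 73162 (L = 73451 - (-86 + 375) = 73451 - 1*289 = 73451 - 289 = 73162)
sqrt((V(483) + 137431) + L) = sqrt((sqrt(7203 + 4*483)/2 + 137431) + 73162) = sqrt((sqrt(7203 + 1932)/2 + 137431) + 73162) = sqrt((sqrt(9135)/2 + 137431) + 73162) = sqrt(((3*sqrt(1015))/2 + 137431) + 73162) = sqrt((3*sqrt(1015)/2 + 137431) + 73162) = sqrt((137431 + 3*sqrt(1015)/2) + 73162) = sqrt(210593 + 3*sqrt(1015)/2)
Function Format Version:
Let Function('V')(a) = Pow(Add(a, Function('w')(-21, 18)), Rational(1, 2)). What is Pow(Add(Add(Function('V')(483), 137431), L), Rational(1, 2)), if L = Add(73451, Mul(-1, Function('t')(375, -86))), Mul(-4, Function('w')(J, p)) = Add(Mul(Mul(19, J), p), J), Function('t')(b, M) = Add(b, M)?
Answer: Mul(Rational(1, 2), Pow(Add(842372, Mul(6, Pow(1015, Rational(1, 2)))), Rational(1, 2))) ≈ 458.96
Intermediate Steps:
Function('t')(b, M) = Add(M, b)
Function('w')(J, p) = Add(Mul(Rational(-1, 4), J), Mul(Rational(-19, 4), J, p)) (Function('w')(J, p) = Mul(Rational(-1, 4), Add(Mul(Mul(19, J), p), J)) = Mul(Rational(-1, 4), Add(Mul(19, J, p), J)) = Mul(Rational(-1, 4), Add(J, Mul(19, J, p))) = Add(Mul(Rational(-1, 4), J), Mul(Rational(-19, 4), J, p)))
Function('V')(a) = Pow(Add(Rational(7203, 4), a), Rational(1, 2)) (Function('V')(a) = Pow(Add(a, Mul(Rational(-1, 4), -21, Add(1, Mul(19, 18)))), Rational(1, 2)) = Pow(Add(a, Mul(Rational(-1, 4), -21, Add(1, 342))), Rational(1, 2)) = Pow(Add(a, Mul(Rational(-1, 4), -21, 343)), Rational(1, 2)) = Pow(Add(a, Rational(7203, 4)), Rational(1, 2)) = Pow(Add(Rational(7203, 4), a), Rational(1, 2)))
L = 73162 (L = Add(73451, Mul(-1, Add(-86, 375))) = Add(73451, Mul(-1, 289)) = Add(73451, -289) = 73162)
Pow(Add(Add(Function('V')(483), 137431), L), Rational(1, 2)) = Pow(Add(Add(Mul(Rational(1, 2), Pow(Add(7203, Mul(4, 483)), Rational(1, 2))), 137431), 73162), Rational(1, 2)) = Pow(Add(Add(Mul(Rational(1, 2), Pow(Add(7203, 1932), Rational(1, 2))), 137431), 73162), Rational(1, 2)) = Pow(Add(Add(Mul(Rational(1, 2), Pow(9135, Rational(1, 2))), 137431), 73162), Rational(1, 2)) = Pow(Add(Add(Mul(Rational(1, 2), Mul(3, Pow(1015, Rational(1, 2)))), 137431), 73162), Rational(1, 2)) = Pow(Add(Add(Mul(Rational(3, 2), Pow(1015, Rational(1, 2))), 137431), 73162), Rational(1, 2)) = Pow(Add(Add(137431, Mul(Rational(3, 2), Pow(1015, Rational(1, 2)))), 73162), Rational(1, 2)) = Pow(Add(210593, Mul(Rational(3, 2), Pow(1015, Rational(1, 2)))), Rational(1, 2))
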